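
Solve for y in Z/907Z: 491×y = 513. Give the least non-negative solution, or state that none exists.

703

gcd(491, 907) = 1, so a unique solution mod 907 exists.
491⁻¹ ≡ 774 (mod 907).
y ≡ 774×513 ≡ 703 (mod 907).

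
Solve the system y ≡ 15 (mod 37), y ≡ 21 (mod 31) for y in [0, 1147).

52

37⁻¹ mod 31: 37×26 ≡ 1 (mod 31), so 37⁻¹ ≡ 26.
y = 15 + 37×((21 − 15)×26 mod 31) = 15 + 37×1 = 52.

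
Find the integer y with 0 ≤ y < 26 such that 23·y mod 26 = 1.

Run the extended Euclidean algorithm:
26 = 1×23 + 3
23 = 7×3 + 2
3 = 1×2 + 1
2 = 2×1 + 0
gcd(23, 26) = 1, so the inverse exists.
Back-substitute for 1:
1 = 1×3 − 1×2
  = −1×23 + 8×3
  = 8×26 − 9×23
So 23⁻¹ ≡ −9 ≡ 17 (mod 26).

17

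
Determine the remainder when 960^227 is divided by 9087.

227 in binary is 11100011, i.e. 227 = 128 + 64 + 32 + 2 + 1.
960^1 ≡ 960 (mod 9087)
960^2 ≡ 960^2 = 921600 ≡ 3813 (mod 9087)
960^4 ≡ 3813^2 = 14538969 ≡ 8856 (mod 9087)
960^8 ≡ 8856^2 = 78428736 ≡ 7926 (mod 9087)
960^16 ≡ 7926^2 = 62821476 ≡ 3045 (mod 9087)
960^32 ≡ 3045^2 = 9272025 ≡ 3285 (mod 9087)
960^64 ≡ 3285^2 = 10791225 ≡ 4956 (mod 9087)
960^128 ≡ 4956^2 = 24561936 ≡ 8862 (mod 9087)
960^227 = 960^128 * 960^64 * 960^32 * 960^2 * 960^1 ≡ 8862 * 4956 * 3285 * 3813 * 960 (mod 9087).
Accumulate the product:
8862 * 4956 = 43920072 ≡ 2601
2601 * 3285 = 8544285 ≡ 2505
2505 * 3813 = 9551565 ≡ 1128
1128 * 960 = 1082880 ≡ 1527

1527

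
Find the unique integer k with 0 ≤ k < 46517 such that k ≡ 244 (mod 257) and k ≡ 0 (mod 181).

19005

257⁻¹ mod 181: 257*131 ≡ 1 (mod 181), so 257⁻¹ ≡ 131.
k = 244 + 257*((0 − 244)*131 mod 181) = 244 + 257*73 = 19005.
Check: 19005 mod 257 = 244, 19005 mod 181 = 0. ✓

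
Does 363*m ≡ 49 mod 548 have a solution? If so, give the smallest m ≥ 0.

gcd(363, 548) = 1, so a unique solution mod 548 exists.
363⁻¹ ≡ 391 (mod 548).
m ≡ 391*49 ≡ 527 (mod 548).

527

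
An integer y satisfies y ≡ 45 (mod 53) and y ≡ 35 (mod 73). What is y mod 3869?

53⁻¹ mod 73: 53*62 ≡ 1 (mod 73), so 53⁻¹ ≡ 62.
y = 45 + 53*((35 − 45)*62 mod 73) = 45 + 53*37 = 2006.

2006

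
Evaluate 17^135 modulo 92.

135 in binary is 10000111, i.e. 135 = 128 + 4 + 2 + 1.
17^1 ≡ 17 (mod 92)
17^2 ≡ 17^2 = 289 ≡ 13 (mod 92)
17^4 ≡ 13^2 = 169 ≡ 77 (mod 92)
17^8 ≡ 77^2 = 5929 ≡ 41 (mod 92)
17^16 ≡ 41^2 = 1681 ≡ 25 (mod 92)
17^32 ≡ 25^2 = 625 ≡ 73 (mod 92)
17^64 ≡ 73^2 = 5329 ≡ 85 (mod 92)
17^128 ≡ 85^2 = 7225 ≡ 49 (mod 92)
17^135 = 17^128 · 17^4 · 17^2 · 17^1 ≡ 49 · 77 · 13 · 17 (mod 92).
Accumulate the product:
49 · 77 = 3773 ≡ 1
1 · 13 = 13
13 · 17 = 221 ≡ 37

37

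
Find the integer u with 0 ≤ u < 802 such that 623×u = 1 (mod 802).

Run the extended Euclidean algorithm:
802 = 1×623 + 179
623 = 3×179 + 86
179 = 2×86 + 7
86 = 12×7 + 2
7 = 3×2 + 1
2 = 2×1 + 0
gcd(623, 802) = 1, so the inverse exists.
Bézout: 1 = 268×802 − 345×623.
So 623⁻¹ ≡ −345 ≡ 457 (mod 802).

457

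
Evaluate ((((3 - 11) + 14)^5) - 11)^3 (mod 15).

10

3 - 11 = -8 ≡ 7 (mod 15)
7 + 14 = 21 ≡ 6 (mod 15)
(6)^5 ≡ 6 (mod 15)
6 - 11 = -5 ≡ 10 (mod 15)
(10)^3 ≡ 10 (mod 15)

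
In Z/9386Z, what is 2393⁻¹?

3381

9386 = 3×2393 + 2207
2393 = 1×2207 + 186
2207 = 11×186 + 161
186 = 1×161 + 25
161 = 6×25 + 11
25 = 2×11 + 3
11 = 3×3 + 2
3 = 1×2 + 1
2 = 2×1 + 0
gcd(2393, 9386) = 1, so the inverse exists.
Back-substitute for 1:
1 = 1×3 − 1×2
  = −1×11 + 4×3
  = 4×25 − 9×11
  = −9×161 + 58×25
  = 58×186 − 67×161
  = −67×2207 + 795×186
  = 795×2393 − 862×2207
  = −862×9386 + 3381×2393
So 2393⁻¹ ≡ 3381 (mod 9386).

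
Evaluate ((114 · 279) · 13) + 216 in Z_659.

501

114 · 279 = 31806 ≡ 174 (mod 659)
174 · 13 = 2262 ≡ 285 (mod 659)
285 + 216 = 501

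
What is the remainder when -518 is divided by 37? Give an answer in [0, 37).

0

-518 = -14*37 + 0, so -518 ≡ 0 (mod 37).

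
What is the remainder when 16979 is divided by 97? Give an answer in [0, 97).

16979 = 175·97 + 4, so 16979 ≡ 4 (mod 97).

4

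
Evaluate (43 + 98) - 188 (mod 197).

150

43 + 98 = 141
141 - 188 = -47 ≡ 150 (mod 197)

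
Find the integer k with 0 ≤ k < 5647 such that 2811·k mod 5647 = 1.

3614

5647 = 2*2811 + 25
2811 = 112*25 + 11
25 = 2*11 + 3
11 = 3*3 + 2
3 = 1*2 + 1
2 = 2*1 + 0
gcd(2811, 5647) = 1, so the inverse exists.
Bézout: 1 = 1012*5647 − 2033*2811.
So 2811⁻¹ ≡ −2033 ≡ 3614 (mod 5647).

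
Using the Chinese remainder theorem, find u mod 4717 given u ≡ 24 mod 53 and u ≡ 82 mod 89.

53⁻¹ mod 89: 53·42 ≡ 1 (mod 89), so 53⁻¹ ≡ 42.
u = 24 + 53·((82 − 24)·42 mod 89) = 24 + 53·33 = 1773.

1773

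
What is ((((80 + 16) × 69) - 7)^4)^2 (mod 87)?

82

80 + 16 = 96 ≡ 9 (mod 87)
9 × 69 = 621 ≡ 12 (mod 87)
12 - 7 = 5
(5)^4 ≡ 16 (mod 87)
(16)^2 ≡ 82 (mod 87)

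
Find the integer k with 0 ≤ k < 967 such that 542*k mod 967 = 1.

405

Apply the Euclidean algorithm and back-substitute:
967 = 1*542 + 425
542 = 1*425 + 117
425 = 3*117 + 74
117 = 1*74 + 43
74 = 1*43 + 31
43 = 1*31 + 12
31 = 2*12 + 7
12 = 1*7 + 5
7 = 1*5 + 2
5 = 2*2 + 1
2 = 2*1 + 0
gcd(542, 967) = 1, so the inverse exists.
Back-substitute for 1:
1 = 1*5 − 2*2
  = −2*7 + 3*5
  = 3*12 − 5*7
  = −5*31 + 13*12
  = 13*43 − 18*31
  = −18*74 + 31*43
  = 31*117 − 49*74
  = −49*425 + 178*117
  = 178*542 − 227*425
  = −227*967 + 405*542
So 542⁻¹ ≡ 405 (mod 967).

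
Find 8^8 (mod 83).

8^1 ≡ 8 (mod 83)
8^2 ≡ 8^2 = 64 (mod 83)
8^4 ≡ 64^2 = 4096 ≡ 29 (mod 83)
8^8 ≡ 29^2 = 841 ≡ 11 (mod 83)
So 8^8 ≡ 11 (mod 83).

11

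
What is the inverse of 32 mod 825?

825 = 25*32 + 25
32 = 1*25 + 7
25 = 3*7 + 4
7 = 1*4 + 3
4 = 1*3 + 1
3 = 3*1 + 0
gcd(32, 825) = 1, so the inverse exists.
Bézout: 1 = 9*825 − 232*32.
So 32⁻¹ ≡ −232 ≡ 593 (mod 825).

593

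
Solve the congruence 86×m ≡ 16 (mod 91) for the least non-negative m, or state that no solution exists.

gcd(86, 91) = 1, so a unique solution mod 91 exists.
86⁻¹ ≡ 18 (mod 91).
m ≡ 18×16 ≡ 15 (mod 91).

15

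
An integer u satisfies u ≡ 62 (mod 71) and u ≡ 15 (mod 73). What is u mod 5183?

71⁻¹ mod 73: 71·36 ≡ 1 (mod 73), so 71⁻¹ ≡ 36.
u = 62 + 71·((15 − 62)·36 mod 73) = 62 + 71·60 = 4322.

4322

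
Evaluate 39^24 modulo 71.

37

Using repeated squaring:
39^1 ≡ 39 (mod 71)
39^2 ≡ 39^2 = 1521 ≡ 30 (mod 71)
39^4 ≡ 30^2 = 900 ≡ 48 (mod 71)
39^8 ≡ 48^2 = 2304 ≡ 32 (mod 71)
39^16 ≡ 32^2 = 1024 ≡ 30 (mod 71)
39^24 = 39^16 * 39^8 ≡ 30 * 32 (mod 71).
30 * 32 = 960 ≡ 37 (mod 71).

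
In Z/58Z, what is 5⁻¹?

58 = 11*5 + 3
5 = 1*3 + 2
3 = 1*2 + 1
2 = 2*1 + 0
gcd(5, 58) = 1, so the inverse exists.
Back-substitute for 1:
1 = 1*3 − 1*2
  = −1*5 + 2*3
  = 2*58 − 23*5
So 5⁻¹ ≡ −23 ≡ 35 (mod 58).

35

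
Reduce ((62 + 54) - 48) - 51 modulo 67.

62 + 54 = 116 ≡ 49 (mod 67)
49 - 48 = 1
1 - 51 = -50 ≡ 17 (mod 67)

17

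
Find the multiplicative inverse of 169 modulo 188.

89

Run the extended Euclidean algorithm:
188 = 1·169 + 19
169 = 8·19 + 17
19 = 1·17 + 2
17 = 8·2 + 1
2 = 2·1 + 0
gcd(169, 188) = 1, so the inverse exists.
Back-substitute for 1:
1 = 1·17 − 8·2
  = −8·19 + 9·17
  = 9·169 − 80·19
  = −80·188 + 89·169
So 169⁻¹ ≡ 89 (mod 188).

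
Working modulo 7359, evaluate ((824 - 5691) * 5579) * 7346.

824 - 5691 = -4867 ≡ 2492 (mod 7359)
2492 * 5579 = 13902868 ≡ 1717 (mod 7359)
1717 * 7346 = 12613082 ≡ 7115 (mod 7359)

7115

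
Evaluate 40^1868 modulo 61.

47

40^1 ≡ 40 (mod 61)
40^2 ≡ 40^2 = 1600 ≡ 14 (mod 61)
40^4 ≡ 14^2 = 196 ≡ 13 (mod 61)
40^8 ≡ 13^2 = 169 ≡ 47 (mod 61)
40^16 ≡ 47^2 = 2209 ≡ 13 (mod 61)
40^32 ≡ 13^2 = 169 ≡ 47 (mod 61)
40^64 ≡ 47^2 = 2209 ≡ 13 (mod 61)
40^128 ≡ 13^2 = 169 ≡ 47 (mod 61)
40^256 ≡ 47^2 = 2209 ≡ 13 (mod 61)
40^512 ≡ 13^2 = 169 ≡ 47 (mod 61)
40^1024 ≡ 47^2 = 2209 ≡ 13 (mod 61)
40^1868 = 40^1024 * 40^512 * 40^256 * 40^64 * 40^8 * 40^4 ≡ 13 * 47 * 13 * 13 * 47 * 13 (mod 61).
Accumulate the product:
13 * 47 = 611 ≡ 1
1 * 13 = 13
13 * 13 = 169 ≡ 47
47 * 47 = 2209 ≡ 13
13 * 13 = 169 ≡ 47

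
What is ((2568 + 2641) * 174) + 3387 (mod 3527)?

2568 + 2641 = 5209 ≡ 1682 (mod 3527)
1682 * 174 = 292668 ≡ 3454 (mod 3527)
3454 + 3387 = 6841 ≡ 3314 (mod 3527)

3314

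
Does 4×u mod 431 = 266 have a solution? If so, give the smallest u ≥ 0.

gcd(4, 431) = 1, so a unique solution mod 431 exists.
4⁻¹ ≡ 108 (mod 431).
u ≡ 108×266 ≡ 282 (mod 431).

282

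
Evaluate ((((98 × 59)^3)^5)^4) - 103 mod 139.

98 × 59 = 5782 ≡ 83 (mod 139)
(83)^3 ≡ 80 (mod 139)
(80)^5 ≡ 100 (mod 139)
(100)^4 ≡ 64 (mod 139)
64 - 103 = -39 ≡ 100 (mod 139)

100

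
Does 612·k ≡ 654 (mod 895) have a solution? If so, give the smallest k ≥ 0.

gcd(612, 895) = 1, so a unique solution mod 895 exists.
612⁻¹ ≡ 253 (mod 895).
k ≡ 253·654 ≡ 782 (mod 895).

782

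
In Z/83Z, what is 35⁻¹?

19

Run the extended Euclidean algorithm:
83 = 2·35 + 13
35 = 2·13 + 9
13 = 1·9 + 4
9 = 2·4 + 1
4 = 4·1 + 0
gcd(35, 83) = 1, so the inverse exists.
Bézout: 1 = −8·83 + 19·35.
So 35⁻¹ ≡ 19 (mod 83).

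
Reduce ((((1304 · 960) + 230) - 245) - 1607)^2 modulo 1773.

181

1304 · 960 = 1251840 ≡ 102 (mod 1773)
102 + 230 = 332
332 - 245 = 87
87 - 1607 = -1520 ≡ 253 (mod 1773)
(253)^2 ≡ 181 (mod 1773)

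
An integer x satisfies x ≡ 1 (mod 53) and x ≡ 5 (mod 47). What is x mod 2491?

53⁻¹ mod 47: 53·8 ≡ 1 (mod 47), so 53⁻¹ ≡ 8.
x = 1 + 53·((5 − 1)·8 mod 47) = 1 + 53·32 = 1697.

1697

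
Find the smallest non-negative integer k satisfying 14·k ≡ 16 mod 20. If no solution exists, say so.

4

gcd(14, 20) = 2, and 2 | 16, so solutions exist.
Divide through by 2: 7·k ≡ 8 (mod 10).
7⁻¹ ≡ 3 (mod 10).
k ≡ 3·8 ≡ 4 (mod 10).
The smallest non-negative solution is k = 4.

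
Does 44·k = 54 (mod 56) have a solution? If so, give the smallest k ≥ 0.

gcd(44, 56) = 4, and 4 does not divide 54.
So the congruence has no solution.

no solution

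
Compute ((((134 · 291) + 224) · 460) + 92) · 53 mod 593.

134 · 291 = 38994 ≡ 449 (mod 593)
449 + 224 = 673 ≡ 80 (mod 593)
80 · 460 = 36800 ≡ 34 (mod 593)
34 + 92 = 126
126 · 53 = 6678 ≡ 155 (mod 593)

155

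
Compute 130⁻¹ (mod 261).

261 = 2·130 + 1
130 = 130·1 + 0
gcd(130, 261) = 1, so the inverse exists.
Back-substitute for 1:
1 = 1·261 − 2·130
So 130⁻¹ ≡ −2 ≡ 259 (mod 261).

259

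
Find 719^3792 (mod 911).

3792 in binary is 111011010000, i.e. 3792 = 2048 + 1024 + 512 + 128 + 64 + 16.
719^1 ≡ 719 (mod 911)
719^2 ≡ 719^2 = 516961 ≡ 424 (mod 911)
719^4 ≡ 424^2 = 179776 ≡ 309 (mod 911)
719^8 ≡ 309^2 = 95481 ≡ 737 (mod 911)
719^16 ≡ 737^2 = 543169 ≡ 213 (mod 911)
719^32 ≡ 213^2 = 45369 ≡ 730 (mod 911)
719^64 ≡ 730^2 = 532900 ≡ 876 (mod 911)
719^128 ≡ 876^2 = 767376 ≡ 314 (mod 911)
719^256 ≡ 314^2 = 98596 ≡ 208 (mod 911)
719^512 ≡ 208^2 = 43264 ≡ 447 (mod 911)
719^1024 ≡ 447^2 = 199809 ≡ 300 (mod 911)
719^2048 ≡ 300^2 = 90000 ≡ 722 (mod 911)
719^3792 = 719^2048 · 719^1024 · 719^512 · 719^128 · 719^64 · 719^16 ≡ 722 · 300 · 447 · 314 · 876 · 213 (mod 911).
Accumulate the product:
722 · 300 = 216600 ≡ 693
693 · 447 = 309771 ≡ 31
31 · 314 = 9734 ≡ 624
624 · 876 = 546624 ≡ 24
24 · 213 = 5112 ≡ 557

557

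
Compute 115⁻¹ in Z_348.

Apply the Euclidean algorithm and back-substitute:
348 = 3·115 + 3
115 = 38·3 + 1
3 = 3·1 + 0
gcd(115, 348) = 1, so the inverse exists.
Bézout: 1 = −38·348 + 115·115.
So 115⁻¹ ≡ 115 (mod 348).

115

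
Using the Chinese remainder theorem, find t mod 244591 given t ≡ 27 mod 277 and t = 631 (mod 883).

28004

277⁻¹ mod 883: 277*832 ≡ 1 (mod 883), so 277⁻¹ ≡ 832.
t = 27 + 277*((631 − 27)*832 mod 883) = 27 + 277*101 = 28004.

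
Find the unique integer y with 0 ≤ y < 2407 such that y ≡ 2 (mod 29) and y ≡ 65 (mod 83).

29⁻¹ mod 83: 29*63 ≡ 1 (mod 83), so 29⁻¹ ≡ 63.
y = 2 + 29*((65 − 2)*63 mod 83) = 2 + 29*68 = 1974.
Check: 1974 mod 29 = 2, 1974 mod 83 = 65. ✓

1974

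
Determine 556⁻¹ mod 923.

923 = 1·556 + 367
556 = 1·367 + 189
367 = 1·189 + 178
189 = 1·178 + 11
178 = 16·11 + 2
11 = 5·2 + 1
2 = 2·1 + 0
gcd(556, 923) = 1, so the inverse exists.
Back-substitute for 1:
1 = 1·11 − 5·2
  = −5·178 + 81·11
  = 81·189 − 86·178
  = −86·367 + 167·189
  = 167·556 − 253·367
  = −253·923 + 420·556
So 556⁻¹ ≡ 420 (mod 923).

420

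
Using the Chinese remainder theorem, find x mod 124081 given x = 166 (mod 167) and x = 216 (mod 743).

41081

167⁻¹ mod 743: 167×525 ≡ 1 (mod 743), so 167⁻¹ ≡ 525.
x = 166 + 167×((216 − 166)×525 mod 743) = 166 + 167×245 = 41081.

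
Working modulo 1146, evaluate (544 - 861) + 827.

510

544 - 861 = -317 ≡ 829 (mod 1146)
829 + 827 = 1656 ≡ 510 (mod 1146)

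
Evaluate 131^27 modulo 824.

267

27 in binary is 11011, i.e. 27 = 16 + 8 + 2 + 1.
131^1 ≡ 131 (mod 824)
131^2 ≡ 131^2 = 17161 ≡ 681 (mod 824)
131^4 ≡ 681^2 = 463761 ≡ 673 (mod 824)
131^8 ≡ 673^2 = 452929 ≡ 553 (mod 824)
131^16 ≡ 553^2 = 305809 ≡ 105 (mod 824)
131^27 = 131^16 · 131^8 · 131^2 · 131^1 ≡ 105 · 553 · 681 · 131 (mod 824).
Accumulate the product:
105 · 553 = 58065 ≡ 385
385 · 681 = 262185 ≡ 153
153 · 131 = 20043 ≡ 267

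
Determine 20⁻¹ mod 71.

71 = 3*20 + 11
20 = 1*11 + 9
11 = 1*9 + 2
9 = 4*2 + 1
2 = 2*1 + 0
gcd(20, 71) = 1, so the inverse exists.
Bézout: 1 = −9*71 + 32*20.
So 20⁻¹ ≡ 32 (mod 71).

32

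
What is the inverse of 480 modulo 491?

By the extended Euclidean algorithm:
491 = 1·480 + 11
480 = 43·11 + 7
11 = 1·7 + 4
7 = 1·4 + 3
4 = 1·3 + 1
3 = 3·1 + 0
gcd(480, 491) = 1, so the inverse exists.
Back-substitute for 1:
1 = 1·4 − 1·3
  = −1·7 + 2·4
  = 2·11 − 3·7
  = −3·480 + 131·11
  = 131·491 − 134·480
So 480⁻¹ ≡ −134 ≡ 357 (mod 491).

357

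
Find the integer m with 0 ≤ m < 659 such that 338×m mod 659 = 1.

349

659 = 1·338 + 321
338 = 1·321 + 17
321 = 18·17 + 15
17 = 1·15 + 2
15 = 7·2 + 1
2 = 2·1 + 0
gcd(338, 659) = 1, so the inverse exists.
Back-substitute for 1:
1 = 1·15 − 7·2
  = −7·17 + 8·15
  = 8·321 − 151·17
  = −151·338 + 159·321
  = 159·659 − 310·338
So 338⁻¹ ≡ −310 ≡ 349 (mod 659).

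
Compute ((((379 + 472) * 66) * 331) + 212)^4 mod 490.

379 + 472 = 851 ≡ 361 (mod 490)
361 * 66 = 23826 ≡ 306 (mod 490)
306 * 331 = 101286 ≡ 346 (mod 490)
346 + 212 = 558 ≡ 68 (mod 490)
(68)^4 ≡ 226 (mod 490)

226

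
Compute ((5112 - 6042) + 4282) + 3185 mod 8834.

6537

5112 - 6042 = -930 ≡ 7904 (mod 8834)
7904 + 4282 = 12186 ≡ 3352 (mod 8834)
3352 + 3185 = 6537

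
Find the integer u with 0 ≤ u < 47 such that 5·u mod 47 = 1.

19

Run the extended Euclidean algorithm:
47 = 9·5 + 2
5 = 2·2 + 1
2 = 2·1 + 0
gcd(5, 47) = 1, so the inverse exists.
Back-substitute for 1:
1 = 1·5 − 2·2
  = −2·47 + 19·5
So 5⁻¹ ≡ 19 (mod 47).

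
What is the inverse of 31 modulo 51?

28

Apply the Euclidean algorithm and back-substitute:
51 = 1·31 + 20
31 = 1·20 + 11
20 = 1·11 + 9
11 = 1·9 + 2
9 = 4·2 + 1
2 = 2·1 + 0
gcd(31, 51) = 1, so the inverse exists.
Back-substitute for 1:
1 = 1·9 − 4·2
  = −4·11 + 5·9
  = 5·20 − 9·11
  = −9·31 + 14·20
  = 14·51 − 23·31
So 31⁻¹ ≡ −23 ≡ 28 (mod 51).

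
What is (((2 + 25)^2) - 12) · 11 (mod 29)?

28

2 + 25 = 27
(27)^2 ≡ 4 (mod 29)
4 - 12 = -8 ≡ 21 (mod 29)
21 · 11 = 231 ≡ 28 (mod 29)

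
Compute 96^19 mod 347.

77

Compute successive squares:
19 in binary is 10011, i.e. 19 = 16 + 2 + 1.
96^1 ≡ 96 (mod 347)
96^2 ≡ 96^2 = 9216 ≡ 194 (mod 347)
96^4 ≡ 194^2 = 37636 ≡ 160 (mod 347)
96^8 ≡ 160^2 = 25600 ≡ 269 (mod 347)
96^16 ≡ 269^2 = 72361 ≡ 185 (mod 347)
96^19 = 96^16 * 96^2 * 96^1 ≡ 185 * 194 * 96 (mod 347).
Accumulate the product:
185 * 194 = 35890 ≡ 149
149 * 96 = 14304 ≡ 77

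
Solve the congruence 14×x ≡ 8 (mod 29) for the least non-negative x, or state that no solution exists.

gcd(14, 29) = 1, so a unique solution mod 29 exists.
14⁻¹ ≡ 27 (mod 29).
x ≡ 27×8 ≡ 13 (mod 29).

13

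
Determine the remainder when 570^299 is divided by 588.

264

Compute successive squares:
299 in binary is 100101011, i.e. 299 = 256 + 32 + 8 + 2 + 1.
570^1 ≡ 570 (mod 588)
570^2 ≡ 570^2 = 324900 ≡ 324 (mod 588)
570^4 ≡ 324^2 = 104976 ≡ 312 (mod 588)
570^8 ≡ 312^2 = 97344 ≡ 324 (mod 588)
570^16 ≡ 324^2 = 104976 ≡ 312 (mod 588)
570^32 ≡ 312^2 = 97344 ≡ 324 (mod 588)
570^64 ≡ 324^2 = 104976 ≡ 312 (mod 588)
570^128 ≡ 312^2 = 97344 ≡ 324 (mod 588)
570^256 ≡ 324^2 = 104976 ≡ 312 (mod 588)
570^299 = 570^256 × 570^32 × 570^8 × 570^2 × 570^1 ≡ 312 × 324 × 324 × 324 × 570 (mod 588).
Accumulate the product:
312 × 324 = 101088 ≡ 540
540 × 324 = 174960 ≡ 324
324 × 324 = 104976 ≡ 312
312 × 570 = 177840 ≡ 264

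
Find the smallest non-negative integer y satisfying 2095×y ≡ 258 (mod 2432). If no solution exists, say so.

gcd(2095, 2432) = 1, so a unique solution mod 2432 exists.
2095⁻¹ ≡ 1999 (mod 2432).
y ≡ 1999×258 ≡ 158 (mod 2432).

158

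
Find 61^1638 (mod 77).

Using repeated squaring:
1638 in binary is 11001100110, i.e. 1638 = 1024 + 512 + 64 + 32 + 4 + 2.
61^1 ≡ 61 (mod 77)
61^2 ≡ 61^2 = 3721 ≡ 25 (mod 77)
61^4 ≡ 25^2 = 625 ≡ 9 (mod 77)
61^8 ≡ 9^2 = 81 ≡ 4 (mod 77)
61^16 ≡ 4^2 = 16 (mod 77)
61^32 ≡ 16^2 = 256 ≡ 25 (mod 77)
61^64 ≡ 25^2 = 625 ≡ 9 (mod 77)
61^128 ≡ 9^2 = 81 ≡ 4 (mod 77)
61^256 ≡ 4^2 = 16 (mod 77)
61^512 ≡ 16^2 = 256 ≡ 25 (mod 77)
61^1024 ≡ 25^2 = 625 ≡ 9 (mod 77)
61^1638 = 61^1024 × 61^512 × 61^64 × 61^32 × 61^4 × 61^2 ≡ 9 × 25 × 9 × 25 × 9 × 25 (mod 77).
Accumulate the product:
9 × 25 = 225 ≡ 71
71 × 9 = 639 ≡ 23
23 × 25 = 575 ≡ 36
36 × 9 = 324 ≡ 16
16 × 25 = 400 ≡ 15

15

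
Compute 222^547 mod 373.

Using repeated squaring:
222^1 ≡ 222 (mod 373)
222^2 ≡ 222^2 = 49284 ≡ 48 (mod 373)
222^4 ≡ 48^2 = 2304 ≡ 66 (mod 373)
222^8 ≡ 66^2 = 4356 ≡ 253 (mod 373)
222^16 ≡ 253^2 = 64009 ≡ 226 (mod 373)
222^32 ≡ 226^2 = 51076 ≡ 348 (mod 373)
222^64 ≡ 348^2 = 121104 ≡ 252 (mod 373)
222^128 ≡ 252^2 = 63504 ≡ 94 (mod 373)
222^256 ≡ 94^2 = 8836 ≡ 257 (mod 373)
222^512 ≡ 257^2 = 66049 ≡ 28 (mod 373)
222^547 = 222^512 × 222^32 × 222^2 × 222^1 ≡ 28 × 348 × 48 × 222 (mod 373).
Accumulate the product:
28 × 348 = 9744 ≡ 46
46 × 48 = 2208 ≡ 343
343 × 222 = 76146 ≡ 54

54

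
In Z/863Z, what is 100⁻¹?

630

863 = 8×100 + 63
100 = 1×63 + 37
63 = 1×37 + 26
37 = 1×26 + 11
26 = 2×11 + 4
11 = 2×4 + 3
4 = 1×3 + 1
3 = 3×1 + 0
gcd(100, 863) = 1, so the inverse exists.
Back-substitute for 1:
1 = 1×4 − 1×3
  = −1×11 + 3×4
  = 3×26 − 7×11
  = −7×37 + 10×26
  = 10×63 − 17×37
  = −17×100 + 27×63
  = 27×863 − 233×100
So 100⁻¹ ≡ −233 ≡ 630 (mod 863).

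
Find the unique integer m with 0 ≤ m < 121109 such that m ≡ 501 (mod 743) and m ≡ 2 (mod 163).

743⁻¹ mod 163: 743*43 ≡ 1 (mod 163), so 743⁻¹ ≡ 43.
m = 501 + 743*((2 − 501)*43 mod 163) = 501 + 743*59 = 44338.

44338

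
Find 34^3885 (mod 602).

300

By square-and-multiply:
3885 in binary is 111100101101, i.e. 3885 = 2048 + 1024 + 512 + 256 + 32 + 8 + 4 + 1.
34^1 ≡ 34 (mod 602)
34^2 ≡ 34^2 = 1156 ≡ 554 (mod 602)
34^4 ≡ 554^2 = 306916 ≡ 498 (mod 602)
34^8 ≡ 498^2 = 248004 ≡ 582 (mod 602)
34^16 ≡ 582^2 = 338724 ≡ 400 (mod 602)
34^32 ≡ 400^2 = 160000 ≡ 470 (mod 602)
34^64 ≡ 470^2 = 220900 ≡ 568 (mod 602)
34^128 ≡ 568^2 = 322624 ≡ 554 (mod 602)
34^256 ≡ 554^2 = 306916 ≡ 498 (mod 602)
34^512 ≡ 498^2 = 248004 ≡ 582 (mod 602)
34^1024 ≡ 582^2 = 338724 ≡ 400 (mod 602)
34^2048 ≡ 400^2 = 160000 ≡ 470 (mod 602)
34^3885 = 34^2048 × 34^1024 × 34^512 × 34^256 × 34^32 × 34^8 × 34^4 × 34^1 ≡ 470 × 400 × 582 × 498 × 470 × 582 × 498 × 34 (mod 602).
Accumulate the product:
470 × 400 = 188000 ≡ 176
176 × 582 = 102432 ≡ 92
92 × 498 = 45816 ≡ 64
64 × 470 = 30080 ≡ 582
582 × 582 = 338724 ≡ 400
400 × 498 = 199200 ≡ 540
540 × 34 = 18360 ≡ 300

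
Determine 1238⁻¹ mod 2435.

297

2435 = 1·1238 + 1197
1238 = 1·1197 + 41
1197 = 29·41 + 8
41 = 5·8 + 1
8 = 8·1 + 0
gcd(1238, 2435) = 1, so the inverse exists.
Back-substitute for 1:
1 = 1·41 − 5·8
  = −5·1197 + 146·41
  = 146·1238 − 151·1197
  = −151·2435 + 297·1238
So 1238⁻¹ ≡ 297 (mod 2435).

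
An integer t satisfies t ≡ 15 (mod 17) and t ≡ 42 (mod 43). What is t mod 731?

17⁻¹ mod 43: 17·38 ≡ 1 (mod 43), so 17⁻¹ ≡ 38.
t = 15 + 17·((42 − 15)·38 mod 43) = 15 + 17·37 = 644.

644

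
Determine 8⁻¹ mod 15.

2

Run the extended Euclidean algorithm:
15 = 1×8 + 7
8 = 1×7 + 1
7 = 7×1 + 0
gcd(8, 15) = 1, so the inverse exists.
Bézout: 1 = −1×15 + 2×8.
So 8⁻¹ ≡ 2 (mod 15).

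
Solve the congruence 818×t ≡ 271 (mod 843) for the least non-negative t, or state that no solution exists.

gcd(818, 843) = 1, so a unique solution mod 843 exists.
818⁻¹ ≡ 236 (mod 843).
t ≡ 236×271 ≡ 731 (mod 843).

731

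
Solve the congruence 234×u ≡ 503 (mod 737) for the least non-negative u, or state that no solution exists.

gcd(234, 737) = 1, so a unique solution mod 737 exists.
234⁻¹ ≡ 400 (mod 737).
u ≡ 400×503 ≡ 736 (mod 737).

736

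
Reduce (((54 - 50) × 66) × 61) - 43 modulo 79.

54 - 50 = 4
4 × 66 = 264 ≡ 27 (mod 79)
27 × 61 = 1647 ≡ 67 (mod 79)
67 - 43 = 24

24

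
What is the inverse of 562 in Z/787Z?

780

787 = 1·562 + 225
562 = 2·225 + 112
225 = 2·112 + 1
112 = 112·1 + 0
gcd(562, 787) = 1, so the inverse exists.
Back-substitute for 1:
1 = 1·225 − 2·112
  = −2·562 + 5·225
  = 5·787 − 7·562
So 562⁻¹ ≡ −7 ≡ 780 (mod 787).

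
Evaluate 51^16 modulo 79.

76

51^1 ≡ 51 (mod 79)
51^2 ≡ 51^2 = 2601 ≡ 73 (mod 79)
51^4 ≡ 73^2 = 5329 ≡ 36 (mod 79)
51^8 ≡ 36^2 = 1296 ≡ 32 (mod 79)
51^16 ≡ 32^2 = 1024 ≡ 76 (mod 79)
So 51^16 ≡ 76 (mod 79).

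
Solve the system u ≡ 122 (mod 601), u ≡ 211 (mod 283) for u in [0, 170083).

84262

601⁻¹ mod 283: 601*186 ≡ 1 (mod 283), so 601⁻¹ ≡ 186.
u = 122 + 601*((211 − 122)*186 mod 283) = 122 + 601*140 = 84262.
Check: 84262 mod 601 = 122, 84262 mod 283 = 211. ✓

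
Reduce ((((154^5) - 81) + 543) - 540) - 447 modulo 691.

649

(154)^5 ≡ 483 (mod 691)
483 - 81 = 402
402 + 543 = 945 ≡ 254 (mod 691)
254 - 540 = -286 ≡ 405 (mod 691)
405 - 447 = -42 ≡ 649 (mod 691)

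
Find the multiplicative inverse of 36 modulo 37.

37 = 1*36 + 1
36 = 36*1 + 0
gcd(36, 37) = 1, so the inverse exists.
Back-substitute for 1:
1 = 1*37 − 1*36
So 36⁻¹ ≡ −1 ≡ 36 (mod 37).

36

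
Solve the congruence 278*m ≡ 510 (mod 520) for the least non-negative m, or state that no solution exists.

gcd(278, 520) = 2, and 2 | 510, so solutions exist.
Divide through by 2: 139*m = 255 (mod 260).
139⁻¹ ≡ 159 (mod 260).
m ≡ 159*255 ≡ 245 (mod 260).
The smallest non-negative solution is m = 245.

245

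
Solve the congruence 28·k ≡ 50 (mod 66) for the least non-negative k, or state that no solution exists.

23

gcd(28, 66) = 2, and 2 | 50, so solutions exist.
Divide through by 2: 14·k ≡ 25 (mod 33).
14⁻¹ ≡ 26 (mod 33).
k ≡ 26·25 ≡ 23 (mod 33).
The smallest non-negative solution is k = 23.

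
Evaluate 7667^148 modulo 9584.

2641

By square-and-multiply:
7667^1 ≡ 7667 (mod 9584)
7667^2 ≡ 7667^2 = 58782889 ≡ 4217 (mod 9584)
7667^4 ≡ 4217^2 = 17783089 ≡ 4769 (mod 9584)
7667^8 ≡ 4769^2 = 22743361 ≡ 529 (mod 9584)
7667^16 ≡ 529^2 = 279841 ≡ 1905 (mod 9584)
7667^32 ≡ 1905^2 = 3629025 ≡ 6273 (mod 9584)
7667^64 ≡ 6273^2 = 39350529 ≡ 8209 (mod 9584)
7667^128 ≡ 8209^2 = 67387681 ≡ 2577 (mod 9584)
7667^148 = 7667^128 · 7667^16 · 7667^4 ≡ 2577 · 1905 · 4769 (mod 9584).
Accumulate the product:
2577 · 1905 = 4909185 ≡ 2177
2177 · 4769 = 10382113 ≡ 2641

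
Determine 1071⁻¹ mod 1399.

1399 = 1×1071 + 328
1071 = 3×328 + 87
328 = 3×87 + 67
87 = 1×67 + 20
67 = 3×20 + 7
20 = 2×7 + 6
7 = 1×6 + 1
6 = 6×1 + 0
gcd(1071, 1399) = 1, so the inverse exists.
Bézout: 1 = 160×1399 − 209×1071.
So 1071⁻¹ ≡ −209 ≡ 1190 (mod 1399).

1190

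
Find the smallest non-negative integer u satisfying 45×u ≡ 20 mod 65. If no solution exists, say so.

12

gcd(45, 65) = 5, and 5 | 20, so solutions exist.
Divide through by 5: 9×u mod 13 = 4.
9⁻¹ ≡ 3 (mod 13).
u ≡ 3×4 ≡ 12 (mod 13).
The smallest non-negative solution is u = 12.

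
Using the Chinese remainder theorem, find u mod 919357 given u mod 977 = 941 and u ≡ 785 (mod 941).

977⁻¹ mod 941: 977*183 ≡ 1 (mod 941), so 977⁻¹ ≡ 183.
u = 941 + 977*((785 − 941)*183 mod 941) = 941 + 977*623 = 609612.

609612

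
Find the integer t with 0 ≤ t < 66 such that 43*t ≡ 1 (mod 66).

By the extended Euclidean algorithm:
66 = 1·43 + 23
43 = 1·23 + 20
23 = 1·20 + 3
20 = 6·3 + 2
3 = 1·2 + 1
2 = 2·1 + 0
gcd(43, 66) = 1, so the inverse exists.
Bézout: 1 = 15·66 − 23·43.
So 43⁻¹ ≡ −23 ≡ 43 (mod 66).

43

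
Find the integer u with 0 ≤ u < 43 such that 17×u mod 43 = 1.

38

43 = 2*17 + 9
17 = 1*9 + 8
9 = 1*8 + 1
8 = 8*1 + 0
gcd(17, 43) = 1, so the inverse exists.
Back-substitute for 1:
1 = 1*9 − 1*8
  = −1*17 + 2*9
  = 2*43 − 5*17
So 17⁻¹ ≡ −5 ≡ 38 (mod 43).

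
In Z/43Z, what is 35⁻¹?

43 = 1*35 + 8
35 = 4*8 + 3
8 = 2*3 + 2
3 = 1*2 + 1
2 = 2*1 + 0
gcd(35, 43) = 1, so the inverse exists.
Bézout: 1 = −13*43 + 16*35.
So 35⁻¹ ≡ 16 (mod 43).

16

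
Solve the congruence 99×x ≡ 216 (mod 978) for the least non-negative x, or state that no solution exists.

gcd(99, 978) = 3, and 3 | 216, so solutions exist.
Divide through by 3: 33×x ≡ 72 (mod 326).
33⁻¹ ≡ 247 (mod 326).
x ≡ 247×72 ≡ 180 (mod 326).
The smallest non-negative solution is x = 180.

180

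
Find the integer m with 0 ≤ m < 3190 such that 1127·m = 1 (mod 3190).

3023

Apply the Euclidean algorithm and back-substitute:
3190 = 2*1127 + 936
1127 = 1*936 + 191
936 = 4*191 + 172
191 = 1*172 + 19
172 = 9*19 + 1
19 = 19*1 + 0
gcd(1127, 3190) = 1, so the inverse exists.
Bézout: 1 = 59*3190 − 167*1127.
So 1127⁻¹ ≡ −167 ≡ 3023 (mod 3190).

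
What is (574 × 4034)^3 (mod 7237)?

1676

574 × 4034 = 2315516 ≡ 6913 (mod 7237)
(6913)^3 ≡ 1676 (mod 7237)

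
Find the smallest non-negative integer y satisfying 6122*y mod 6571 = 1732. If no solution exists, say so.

gcd(6122, 6571) = 1, so a unique solution mod 6571 exists.
6122⁻¹ ≡ 2444 (mod 6571).
y ≡ 2444*1732 ≡ 1284 (mod 6571).

1284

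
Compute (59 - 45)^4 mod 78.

59 - 45 = 14
(14)^4 ≡ 40 (mod 78)

40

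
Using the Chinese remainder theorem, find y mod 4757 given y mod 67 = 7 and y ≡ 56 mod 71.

67⁻¹ mod 71: 67·53 ≡ 1 (mod 71), so 67⁻¹ ≡ 53.
y = 7 + 67·((56 − 7)·53 mod 71) = 7 + 67·41 = 2754.

2754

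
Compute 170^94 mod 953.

Using repeated squaring:
94 in binary is 1011110, i.e. 94 = 64 + 16 + 8 + 4 + 2.
170^1 ≡ 170 (mod 953)
170^2 ≡ 170^2 = 28900 ≡ 310 (mod 953)
170^4 ≡ 310^2 = 96100 ≡ 800 (mod 953)
170^8 ≡ 800^2 = 640000 ≡ 537 (mod 953)
170^16 ≡ 537^2 = 288369 ≡ 563 (mod 953)
170^32 ≡ 563^2 = 316969 ≡ 573 (mod 953)
170^64 ≡ 573^2 = 328329 ≡ 497 (mod 953)
170^94 = 170^64 × 170^16 × 170^8 × 170^4 × 170^2 ≡ 497 × 563 × 537 × 800 × 310 (mod 953).
Accumulate the product:
497 × 563 = 279811 ≡ 582
582 × 537 = 312534 ≡ 903
903 × 800 = 722400 ≡ 26
26 × 310 = 8060 ≡ 436

436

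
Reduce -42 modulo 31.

20

-42 = -2×31 + 20, so -42 ≡ 20 (mod 31).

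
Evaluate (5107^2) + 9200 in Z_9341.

(5107)^2 ≡ 1377 (mod 9341)
1377 + 9200 = 10577 ≡ 1236 (mod 9341)

1236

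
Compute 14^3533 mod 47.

14^1 ≡ 14 (mod 47)
14^2 ≡ 14^2 = 196 ≡ 8 (mod 47)
14^4 ≡ 8^2 = 64 ≡ 17 (mod 47)
14^8 ≡ 17^2 = 289 ≡ 7 (mod 47)
14^16 ≡ 7^2 = 49 ≡ 2 (mod 47)
14^32 ≡ 2^2 = 4 (mod 47)
14^64 ≡ 4^2 = 16 (mod 47)
14^128 ≡ 16^2 = 256 ≡ 21 (mod 47)
14^256 ≡ 21^2 = 441 ≡ 18 (mod 47)
14^512 ≡ 18^2 = 324 ≡ 42 (mod 47)
14^1024 ≡ 42^2 = 1764 ≡ 25 (mod 47)
14^2048 ≡ 25^2 = 625 ≡ 14 (mod 47)
14^3533 = 14^2048 · 14^1024 · 14^256 · 14^128 · 14^64 · 14^8 · 14^4 · 14^1 ≡ 14 · 25 · 18 · 21 · 16 · 7 · 17 · 14 (mod 47).
Accumulate the product:
14 · 25 = 350 ≡ 21
21 · 18 = 378 ≡ 2
2 · 21 = 42
42 · 16 = 672 ≡ 14
14 · 7 = 98 ≡ 4
4 · 17 = 68 ≡ 21
21 · 14 = 294 ≡ 12

12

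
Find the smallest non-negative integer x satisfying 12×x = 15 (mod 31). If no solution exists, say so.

9

gcd(12, 31) = 1, so a unique solution mod 31 exists.
12⁻¹ ≡ 13 (mod 31).
x ≡ 13×15 ≡ 9 (mod 31).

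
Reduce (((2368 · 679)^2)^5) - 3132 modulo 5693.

3826

2368 · 679 = 1607872 ≡ 2446 (mod 5693)
(2446)^2 ≡ 5266 (mod 5693)
(5266)^5 ≡ 1265 (mod 5693)
1265 - 3132 = -1867 ≡ 3826 (mod 5693)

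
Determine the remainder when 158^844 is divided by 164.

Compute successive squares:
844 in binary is 1101001100, i.e. 844 = 512 + 256 + 64 + 8 + 4.
158^1 ≡ 158 (mod 164)
158^2 ≡ 158^2 = 24964 ≡ 36 (mod 164)
158^4 ≡ 36^2 = 1296 ≡ 148 (mod 164)
158^8 ≡ 148^2 = 21904 ≡ 92 (mod 164)
158^16 ≡ 92^2 = 8464 ≡ 100 (mod 164)
158^32 ≡ 100^2 = 10000 ≡ 160 (mod 164)
158^64 ≡ 160^2 = 25600 ≡ 16 (mod 164)
158^128 ≡ 16^2 = 256 ≡ 92 (mod 164)
158^256 ≡ 92^2 = 8464 ≡ 100 (mod 164)
158^512 ≡ 100^2 = 10000 ≡ 160 (mod 164)
158^844 = 158^512 · 158^256 · 158^64 · 158^8 · 158^4 ≡ 160 · 100 · 16 · 92 · 148 (mod 164).
Accumulate the product:
160 · 100 = 16000 ≡ 92
92 · 16 = 1472 ≡ 160
160 · 92 = 14720 ≡ 124
124 · 148 = 18352 ≡ 148

148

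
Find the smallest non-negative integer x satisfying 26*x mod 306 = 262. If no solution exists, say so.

gcd(26, 306) = 2, and 2 | 262, so solutions exist.
Divide through by 2: 13*x ≡ 131 (mod 153).
13⁻¹ ≡ 106 (mod 153).
x ≡ 106*131 ≡ 116 (mod 153).
The smallest non-negative solution is x = 116.

116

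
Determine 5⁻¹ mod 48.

29

48 = 9×5 + 3
5 = 1×3 + 2
3 = 1×2 + 1
2 = 2×1 + 0
gcd(5, 48) = 1, so the inverse exists.
Back-substitute for 1:
1 = 1×3 − 1×2
  = −1×5 + 2×3
  = 2×48 − 19×5
So 5⁻¹ ≡ −19 ≡ 29 (mod 48).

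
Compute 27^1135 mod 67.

By square-and-multiply:
27^1 ≡ 27 (mod 67)
27^2 ≡ 27^2 = 729 ≡ 59 (mod 67)
27^4 ≡ 59^2 = 3481 ≡ 64 (mod 67)
27^8 ≡ 64^2 = 4096 ≡ 9 (mod 67)
27^16 ≡ 9^2 = 81 ≡ 14 (mod 67)
27^32 ≡ 14^2 = 196 ≡ 62 (mod 67)
27^64 ≡ 62^2 = 3844 ≡ 25 (mod 67)
27^128 ≡ 25^2 = 625 ≡ 22 (mod 67)
27^256 ≡ 22^2 = 484 ≡ 15 (mod 67)
27^512 ≡ 15^2 = 225 ≡ 24 (mod 67)
27^1024 ≡ 24^2 = 576 ≡ 40 (mod 67)
27^1135 = 27^1024 × 27^64 × 27^32 × 27^8 × 27^4 × 27^2 × 27^1 ≡ 40 × 25 × 62 × 9 × 64 × 59 × 27 (mod 67).
Accumulate the product:
40 × 25 = 1000 ≡ 62
62 × 62 = 3844 ≡ 25
25 × 9 = 225 ≡ 24
24 × 64 = 1536 ≡ 62
62 × 59 = 3658 ≡ 40
40 × 27 = 1080 ≡ 8

8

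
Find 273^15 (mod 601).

438

15 in binary is 1111, i.e. 15 = 8 + 4 + 2 + 1.
273^1 ≡ 273 (mod 601)
273^2 ≡ 273^2 = 74529 ≡ 5 (mod 601)
273^4 ≡ 5^2 = 25 (mod 601)
273^8 ≡ 25^2 = 625 ≡ 24 (mod 601)
273^15 = 273^8 × 273^4 × 273^2 × 273^1 ≡ 24 × 25 × 5 × 273 (mod 601).
Accumulate the product:
24 × 25 = 600
600 × 5 = 3000 ≡ 596
596 × 273 = 162708 ≡ 438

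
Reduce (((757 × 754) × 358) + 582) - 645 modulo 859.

400

757 × 754 = 570778 ≡ 402 (mod 859)
402 × 358 = 143916 ≡ 463 (mod 859)
463 + 582 = 1045 ≡ 186 (mod 859)
186 - 645 = -459 ≡ 400 (mod 859)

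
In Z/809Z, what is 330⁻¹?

76

809 = 2·330 + 149
330 = 2·149 + 32
149 = 4·32 + 21
32 = 1·21 + 11
21 = 1·11 + 10
11 = 1·10 + 1
10 = 10·1 + 0
gcd(330, 809) = 1, so the inverse exists.
Back-substitute for 1:
1 = 1·11 − 1·10
  = −1·21 + 2·11
  = 2·32 − 3·21
  = −3·149 + 14·32
  = 14·330 − 31·149
  = −31·809 + 76·330
So 330⁻¹ ≡ 76 (mod 809).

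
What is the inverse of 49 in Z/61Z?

5

By the extended Euclidean algorithm:
61 = 1×49 + 12
49 = 4×12 + 1
12 = 12×1 + 0
gcd(49, 61) = 1, so the inverse exists.
Bézout: 1 = −4×61 + 5×49.
So 49⁻¹ ≡ 5 (mod 61).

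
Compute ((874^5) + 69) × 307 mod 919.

(874)^5 ≡ 642 (mod 919)
642 + 69 = 711
711 × 307 = 218277 ≡ 474 (mod 919)

474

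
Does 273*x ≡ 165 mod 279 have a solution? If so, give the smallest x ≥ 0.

gcd(273, 279) = 3, and 3 | 165, so solutions exist.
Divide through by 3: 91*x ≡ 55 (mod 93).
91⁻¹ ≡ 46 (mod 93).
x ≡ 46*55 ≡ 19 (mod 93).
The smallest non-negative solution is x = 19.

19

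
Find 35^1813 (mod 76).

43

Using repeated squaring:
1813 in binary is 11100010101, i.e. 1813 = 1024 + 512 + 256 + 16 + 4 + 1.
35^1 ≡ 35 (mod 76)
35^2 ≡ 35^2 = 1225 ≡ 9 (mod 76)
35^4 ≡ 9^2 = 81 ≡ 5 (mod 76)
35^8 ≡ 5^2 = 25 (mod 76)
35^16 ≡ 25^2 = 625 ≡ 17 (mod 76)
35^32 ≡ 17^2 = 289 ≡ 61 (mod 76)
35^64 ≡ 61^2 = 3721 ≡ 73 (mod 76)
35^128 ≡ 73^2 = 5329 ≡ 9 (mod 76)
35^256 ≡ 9^2 = 81 ≡ 5 (mod 76)
35^512 ≡ 5^2 = 25 (mod 76)
35^1024 ≡ 25^2 = 625 ≡ 17 (mod 76)
35^1813 = 35^1024 × 35^512 × 35^256 × 35^16 × 35^4 × 35^1 ≡ 17 × 25 × 5 × 17 × 5 × 35 (mod 76).
Accumulate the product:
17 × 25 = 425 ≡ 45
45 × 5 = 225 ≡ 73
73 × 17 = 1241 ≡ 25
25 × 5 = 125 ≡ 49
49 × 35 = 1715 ≡ 43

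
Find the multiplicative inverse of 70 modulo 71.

70

Run the extended Euclidean algorithm:
71 = 1·70 + 1
70 = 70·1 + 0
gcd(70, 71) = 1, so the inverse exists.
Back-substitute for 1:
1 = 1·71 − 1·70
So 70⁻¹ ≡ −1 ≡ 70 (mod 71).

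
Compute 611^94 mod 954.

487

Using repeated squaring:
94 in binary is 1011110, i.e. 94 = 64 + 16 + 8 + 4 + 2.
611^1 ≡ 611 (mod 954)
611^2 ≡ 611^2 = 373321 ≡ 307 (mod 954)
611^4 ≡ 307^2 = 94249 ≡ 757 (mod 954)
611^8 ≡ 757^2 = 573049 ≡ 649 (mod 954)
611^16 ≡ 649^2 = 421201 ≡ 487 (mod 954)
611^32 ≡ 487^2 = 237169 ≡ 577 (mod 954)
611^64 ≡ 577^2 = 332929 ≡ 937 (mod 954)
611^94 = 611^64 · 611^16 · 611^8 · 611^4 · 611^2 ≡ 937 · 487 · 649 · 757 · 307 (mod 954).
Accumulate the product:
937 · 487 = 456319 ≡ 307
307 · 649 = 199243 ≡ 811
811 · 757 = 613927 ≡ 505
505 · 307 = 155035 ≡ 487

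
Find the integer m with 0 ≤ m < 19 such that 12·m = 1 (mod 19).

Apply the Euclidean algorithm and back-substitute:
19 = 1*12 + 7
12 = 1*7 + 5
7 = 1*5 + 2
5 = 2*2 + 1
2 = 2*1 + 0
gcd(12, 19) = 1, so the inverse exists.
Back-substitute for 1:
1 = 1*5 − 2*2
  = −2*7 + 3*5
  = 3*12 − 5*7
  = −5*19 + 8*12
So 12⁻¹ ≡ 8 (mod 19).

8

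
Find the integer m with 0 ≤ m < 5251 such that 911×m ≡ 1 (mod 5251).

1441

5251 = 5×911 + 696
911 = 1×696 + 215
696 = 3×215 + 51
215 = 4×51 + 11
51 = 4×11 + 7
11 = 1×7 + 4
7 = 1×4 + 3
4 = 1×3 + 1
3 = 3×1 + 0
gcd(911, 5251) = 1, so the inverse exists.
Back-substitute for 1:
1 = 1×4 − 1×3
  = −1×7 + 2×4
  = 2×11 − 3×7
  = −3×51 + 14×11
  = 14×215 − 59×51
  = −59×696 + 191×215
  = 191×911 − 250×696
  = −250×5251 + 1441×911
So 911⁻¹ ≡ 1441 (mod 5251).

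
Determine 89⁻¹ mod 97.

By the extended Euclidean algorithm:
97 = 1·89 + 8
89 = 11·8 + 1
8 = 8·1 + 0
gcd(89, 97) = 1, so the inverse exists.
Bézout: 1 = −11·97 + 12·89.
So 89⁻¹ ≡ 12 (mod 97).

12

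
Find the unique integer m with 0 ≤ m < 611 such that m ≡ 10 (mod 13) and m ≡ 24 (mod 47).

13⁻¹ mod 47: 13·29 ≡ 1 (mod 47), so 13⁻¹ ≡ 29.
m = 10 + 13·((24 − 10)·29 mod 47) = 10 + 13·30 = 400.

400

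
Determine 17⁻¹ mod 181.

By the extended Euclidean algorithm:
181 = 10·17 + 11
17 = 1·11 + 6
11 = 1·6 + 5
6 = 1·5 + 1
5 = 5·1 + 0
gcd(17, 181) = 1, so the inverse exists.
Bézout: 1 = −3·181 + 32·17.
So 17⁻¹ ≡ 32 (mod 181).

32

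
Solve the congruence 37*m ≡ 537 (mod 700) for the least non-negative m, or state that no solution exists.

gcd(37, 700) = 1, so a unique solution mod 700 exists.
37⁻¹ ≡ 473 (mod 700).
m ≡ 473*537 ≡ 601 (mod 700).

601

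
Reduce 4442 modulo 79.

4442 = 56*79 + 18, so 4442 ≡ 18 (mod 79).

18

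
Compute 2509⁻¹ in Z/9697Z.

4777

Run the extended Euclidean algorithm:
9697 = 3*2509 + 2170
2509 = 1*2170 + 339
2170 = 6*339 + 136
339 = 2*136 + 67
136 = 2*67 + 2
67 = 33*2 + 1
2 = 2*1 + 0
gcd(2509, 9697) = 1, so the inverse exists.
Bézout: 1 = −1236*9697 + 4777*2509.
So 2509⁻¹ ≡ 4777 (mod 9697).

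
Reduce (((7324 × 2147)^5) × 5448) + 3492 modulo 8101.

7324 × 2147 = 15724628 ≡ 587 (mod 8101)
(587)^5 ≡ 8057 (mod 8101)
8057 × 5448 = 43894536 ≡ 3318 (mod 8101)
3318 + 3492 = 6810

6810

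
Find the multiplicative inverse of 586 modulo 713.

320

713 = 1×586 + 127
586 = 4×127 + 78
127 = 1×78 + 49
78 = 1×49 + 29
49 = 1×29 + 20
29 = 1×20 + 9
20 = 2×9 + 2
9 = 4×2 + 1
2 = 2×1 + 0
gcd(586, 713) = 1, so the inverse exists.
Back-substitute for 1:
1 = 1×9 − 4×2
  = −4×20 + 9×9
  = 9×29 − 13×20
  = −13×49 + 22×29
  = 22×78 − 35×49
  = −35×127 + 57×78
  = 57×586 − 263×127
  = −263×713 + 320×586
So 586⁻¹ ≡ 320 (mod 713).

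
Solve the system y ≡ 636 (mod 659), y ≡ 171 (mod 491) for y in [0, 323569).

4590

659⁻¹ mod 491: 659*38 ≡ 1 (mod 491), so 659⁻¹ ≡ 38.
y = 636 + 659*((171 − 636)*38 mod 491) = 636 + 659*6 = 4590.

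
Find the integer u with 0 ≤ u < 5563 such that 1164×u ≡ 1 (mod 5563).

368

5563 = 4*1164 + 907
1164 = 1*907 + 257
907 = 3*257 + 136
257 = 1*136 + 121
136 = 1*121 + 15
121 = 8*15 + 1
15 = 15*1 + 0
gcd(1164, 5563) = 1, so the inverse exists.
Bézout: 1 = −77*5563 + 368*1164.
So 1164⁻¹ ≡ 368 (mod 5563).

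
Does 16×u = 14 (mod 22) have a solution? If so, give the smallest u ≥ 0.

5

gcd(16, 22) = 2, and 2 | 14, so solutions exist.
Divide through by 2: 8×u ≡ 7 mod 11.
8⁻¹ ≡ 7 (mod 11).
u ≡ 7×7 ≡ 5 (mod 11).
The smallest non-negative solution is u = 5.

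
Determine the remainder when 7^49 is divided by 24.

By square-and-multiply:
49 in binary is 110001, i.e. 49 = 32 + 16 + 1.
7^1 ≡ 7 (mod 24)
7^2 ≡ 7^2 = 49 ≡ 1 (mod 24)
7^4 ≡ 1^2 = 1 (mod 24)
7^8 ≡ 1^2 = 1 (mod 24)
7^16 ≡ 1^2 = 1 (mod 24)
7^32 ≡ 1^2 = 1 (mod 24)
7^49 = 7^32 × 7^16 × 7^1 ≡ 1 × 1 × 7 (mod 24).
Accumulate the product:
1 × 1 = 1
1 × 7 = 7

7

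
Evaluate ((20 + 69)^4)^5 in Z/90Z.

1

20 + 69 = 89
(89)^4 ≡ 1 (mod 90)
(1)^5 ≡ 1 (mod 90)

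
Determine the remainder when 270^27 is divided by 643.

By square-and-multiply:
27 in binary is 11011, i.e. 27 = 16 + 8 + 2 + 1.
270^1 ≡ 270 (mod 643)
270^2 ≡ 270^2 = 72900 ≡ 241 (mod 643)
270^4 ≡ 241^2 = 58081 ≡ 211 (mod 643)
270^8 ≡ 211^2 = 44521 ≡ 154 (mod 643)
270^16 ≡ 154^2 = 23716 ≡ 568 (mod 643)
270^27 = 270^16 · 270^8 · 270^2 · 270^1 ≡ 568 · 154 · 241 · 270 (mod 643).
Accumulate the product:
568 · 154 = 87472 ≡ 24
24 · 241 = 5784 ≡ 640
640 · 270 = 172800 ≡ 476

476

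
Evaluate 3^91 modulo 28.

3^1 ≡ 3 (mod 28)
3^2 ≡ 3^2 = 9 (mod 28)
3^4 ≡ 9^2 = 81 ≡ 25 (mod 28)
3^8 ≡ 25^2 = 625 ≡ 9 (mod 28)
3^16 ≡ 9^2 = 81 ≡ 25 (mod 28)
3^32 ≡ 25^2 = 625 ≡ 9 (mod 28)
3^64 ≡ 9^2 = 81 ≡ 25 (mod 28)
3^91 = 3^64 · 3^16 · 3^8 · 3^2 · 3^1 ≡ 25 · 25 · 9 · 9 · 3 (mod 28).
Accumulate the product:
25 · 25 = 625 ≡ 9
9 · 9 = 81 ≡ 25
25 · 9 = 225 ≡ 1
1 · 3 = 3

3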